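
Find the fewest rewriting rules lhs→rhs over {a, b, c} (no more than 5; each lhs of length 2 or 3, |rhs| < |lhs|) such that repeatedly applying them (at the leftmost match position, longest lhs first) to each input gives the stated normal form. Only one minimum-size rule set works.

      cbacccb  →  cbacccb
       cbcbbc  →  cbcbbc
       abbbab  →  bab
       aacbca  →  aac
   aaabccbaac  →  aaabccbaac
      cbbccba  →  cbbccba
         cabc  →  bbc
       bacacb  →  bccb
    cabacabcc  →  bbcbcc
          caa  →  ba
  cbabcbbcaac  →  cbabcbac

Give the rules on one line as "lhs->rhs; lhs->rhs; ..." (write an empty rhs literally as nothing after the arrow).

abb->; aca->c; bca->; ca->b

  | cbacccb
  | cbcbbc
  | abbbab => bab
  | aacbca => aac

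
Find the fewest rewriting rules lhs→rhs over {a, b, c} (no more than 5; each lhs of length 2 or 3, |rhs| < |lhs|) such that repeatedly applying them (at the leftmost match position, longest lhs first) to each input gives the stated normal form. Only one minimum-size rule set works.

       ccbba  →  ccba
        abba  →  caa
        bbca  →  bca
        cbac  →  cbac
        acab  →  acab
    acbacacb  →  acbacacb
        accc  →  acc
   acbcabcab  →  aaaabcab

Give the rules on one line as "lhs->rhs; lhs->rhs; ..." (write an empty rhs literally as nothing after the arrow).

  | ccbba => ccba
  | abba => caa
  | bbca => bca
  | cbac

abb->ca; bb->b; cbc->aa; ccc->cc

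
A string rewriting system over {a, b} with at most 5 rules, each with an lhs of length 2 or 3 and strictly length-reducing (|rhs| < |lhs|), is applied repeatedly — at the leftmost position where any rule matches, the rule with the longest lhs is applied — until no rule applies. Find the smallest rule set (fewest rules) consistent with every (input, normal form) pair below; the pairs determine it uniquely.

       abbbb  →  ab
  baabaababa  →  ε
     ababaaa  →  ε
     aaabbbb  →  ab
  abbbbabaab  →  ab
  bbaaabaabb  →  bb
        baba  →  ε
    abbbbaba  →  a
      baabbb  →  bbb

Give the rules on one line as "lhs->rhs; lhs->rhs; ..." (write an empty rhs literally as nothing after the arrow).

  | abbbb => abbb => abb => ab
  | baabaababa => baababa => baba => ba => ε
  | ababaaa => abaaa => aa => ε
  | aaabbbb => abbbb => abbb => abb => ab

aa->; abb->ab; ba->; baa->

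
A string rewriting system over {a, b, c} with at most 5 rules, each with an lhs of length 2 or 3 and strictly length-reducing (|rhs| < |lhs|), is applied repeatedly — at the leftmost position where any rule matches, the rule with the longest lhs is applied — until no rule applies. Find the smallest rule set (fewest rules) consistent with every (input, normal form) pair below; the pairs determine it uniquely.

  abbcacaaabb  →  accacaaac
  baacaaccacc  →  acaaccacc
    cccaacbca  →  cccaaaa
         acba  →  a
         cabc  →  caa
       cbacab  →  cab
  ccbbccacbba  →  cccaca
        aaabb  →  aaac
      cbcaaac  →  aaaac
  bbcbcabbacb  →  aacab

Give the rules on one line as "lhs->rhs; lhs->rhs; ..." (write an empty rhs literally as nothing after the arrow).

  | abbcacaaabb => accacaaabb => accacaaac
  | baacaaccacc => acaaccacc
  | cccaacbca => cccaabca => cccaaaa
  | acba => aba => a

ba->; bb->c; bc->a; cb->b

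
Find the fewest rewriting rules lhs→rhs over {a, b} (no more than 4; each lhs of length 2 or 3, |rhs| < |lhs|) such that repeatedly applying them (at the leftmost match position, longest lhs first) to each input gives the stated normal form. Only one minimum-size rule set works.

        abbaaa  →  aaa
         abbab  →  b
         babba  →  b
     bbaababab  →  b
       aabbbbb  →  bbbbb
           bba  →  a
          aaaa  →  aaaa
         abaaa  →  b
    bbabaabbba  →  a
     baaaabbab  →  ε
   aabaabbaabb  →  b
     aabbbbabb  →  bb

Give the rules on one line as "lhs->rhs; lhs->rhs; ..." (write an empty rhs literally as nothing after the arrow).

ab->b; ba->b; bab->; bba->a

  | abbaaa => bbaaa => aaa
  | abbab => bbab => ab => b
  | babba => ba => b
  | bbaababab => aababab => ababab => babab => ab => b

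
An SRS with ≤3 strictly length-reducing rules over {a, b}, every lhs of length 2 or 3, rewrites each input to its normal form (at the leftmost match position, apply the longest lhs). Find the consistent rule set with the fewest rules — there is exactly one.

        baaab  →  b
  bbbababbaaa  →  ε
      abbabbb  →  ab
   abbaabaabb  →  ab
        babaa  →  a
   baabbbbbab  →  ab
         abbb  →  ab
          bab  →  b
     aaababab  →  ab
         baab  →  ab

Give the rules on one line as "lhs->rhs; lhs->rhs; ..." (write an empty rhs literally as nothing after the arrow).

  | baaab => aab => b
  | bbbababbaaa => bbababbaaa => bababbaaa => babbaaa => bbaaa => baaa => aa => ε
  | abbabbb => ababbb => abbb => abb => ab
  | abbaabaabb => abaabaabb => aabaabb => baabb => abb => ab

aa->; ba->; bb->b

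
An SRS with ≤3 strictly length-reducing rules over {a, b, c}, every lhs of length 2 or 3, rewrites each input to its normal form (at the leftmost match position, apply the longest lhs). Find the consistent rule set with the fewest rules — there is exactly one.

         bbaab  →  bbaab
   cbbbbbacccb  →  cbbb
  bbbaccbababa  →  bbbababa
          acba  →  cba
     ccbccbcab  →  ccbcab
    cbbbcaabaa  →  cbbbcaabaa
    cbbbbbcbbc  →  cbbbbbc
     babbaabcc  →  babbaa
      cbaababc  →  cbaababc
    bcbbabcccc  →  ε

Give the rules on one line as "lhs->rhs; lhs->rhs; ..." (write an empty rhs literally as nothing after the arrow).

ac->c; bcb->; bcc->

  | bbaab
  | cbbbbbacccb => cbbbbbcccb => cbbbbcb => cbbb
  | bbbaccbababa => bbbccbababa => bbbababa
  | acba => cba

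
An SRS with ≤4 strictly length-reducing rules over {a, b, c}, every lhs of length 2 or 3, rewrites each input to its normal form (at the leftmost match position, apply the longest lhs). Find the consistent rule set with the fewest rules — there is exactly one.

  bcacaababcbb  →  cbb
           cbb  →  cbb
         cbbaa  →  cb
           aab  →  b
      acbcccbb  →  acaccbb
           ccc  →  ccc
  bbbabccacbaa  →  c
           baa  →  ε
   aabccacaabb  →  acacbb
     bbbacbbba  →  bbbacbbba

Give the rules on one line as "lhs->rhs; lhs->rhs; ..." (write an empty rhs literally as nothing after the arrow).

aa->; baa->; bc->a

  | bcacaababcbb => aacaababcbb => caababcbb => cbabcbb => cbaabb => cbb
  | cbb
  | cbbaa => cb
  | aab => b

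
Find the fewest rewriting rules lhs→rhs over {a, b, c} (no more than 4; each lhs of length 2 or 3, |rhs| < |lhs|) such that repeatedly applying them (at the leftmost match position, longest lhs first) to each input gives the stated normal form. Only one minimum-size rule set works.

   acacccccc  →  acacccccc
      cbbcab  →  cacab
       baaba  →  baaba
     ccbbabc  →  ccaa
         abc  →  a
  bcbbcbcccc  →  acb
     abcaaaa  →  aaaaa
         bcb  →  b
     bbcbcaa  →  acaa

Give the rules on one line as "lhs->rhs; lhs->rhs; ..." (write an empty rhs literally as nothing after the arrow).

bb->a; bc->; bcc->b

  | acacccccc
  | cbbcab => cacab
  | baaba
  | ccbbabc => ccaabc => ccaa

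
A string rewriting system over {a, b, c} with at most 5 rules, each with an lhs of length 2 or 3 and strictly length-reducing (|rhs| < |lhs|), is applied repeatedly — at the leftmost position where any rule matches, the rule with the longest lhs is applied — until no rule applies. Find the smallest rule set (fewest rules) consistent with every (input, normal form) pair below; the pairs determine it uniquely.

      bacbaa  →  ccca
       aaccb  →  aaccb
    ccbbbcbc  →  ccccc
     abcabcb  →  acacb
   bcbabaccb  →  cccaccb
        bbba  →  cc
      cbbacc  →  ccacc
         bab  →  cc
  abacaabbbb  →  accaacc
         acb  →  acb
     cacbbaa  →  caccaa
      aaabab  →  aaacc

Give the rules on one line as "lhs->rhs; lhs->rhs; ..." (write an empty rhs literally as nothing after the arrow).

  | bacbaa => ccbaa => ccca
  | aaccb
  | ccbbbcbc => cccbcbc => ccccbc => ccccc
  | abcabcb => acabcb => acacb

ba->c; bab->cc; bb->c; bc->c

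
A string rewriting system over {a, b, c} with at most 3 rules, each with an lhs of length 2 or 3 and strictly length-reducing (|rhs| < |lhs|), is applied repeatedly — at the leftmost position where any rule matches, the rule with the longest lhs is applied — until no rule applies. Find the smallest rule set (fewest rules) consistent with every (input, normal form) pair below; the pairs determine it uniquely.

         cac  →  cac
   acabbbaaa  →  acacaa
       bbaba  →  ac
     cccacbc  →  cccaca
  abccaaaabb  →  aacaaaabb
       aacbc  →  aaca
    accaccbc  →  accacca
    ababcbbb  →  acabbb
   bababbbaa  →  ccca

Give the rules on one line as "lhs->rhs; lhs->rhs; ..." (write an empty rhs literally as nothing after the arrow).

ba->c; bc->a

  | cac
  | acabbbaaa => acabbcaa => acabaaa => acacaa
  | bbaba => bcba => aba => ac
  | cccacbc => cccaca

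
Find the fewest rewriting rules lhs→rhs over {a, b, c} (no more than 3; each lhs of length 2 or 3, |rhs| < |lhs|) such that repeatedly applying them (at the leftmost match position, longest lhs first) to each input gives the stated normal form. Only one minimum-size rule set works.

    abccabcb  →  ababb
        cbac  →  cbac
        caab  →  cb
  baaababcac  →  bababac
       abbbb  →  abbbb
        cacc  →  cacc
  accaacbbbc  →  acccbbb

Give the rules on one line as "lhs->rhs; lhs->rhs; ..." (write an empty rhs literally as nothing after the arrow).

  | abccabcb => abcabcb => ababcb => ababb
  | cbac
  | caab => cb
  | baaababcac => bababcac => bababac

aa->; bc->b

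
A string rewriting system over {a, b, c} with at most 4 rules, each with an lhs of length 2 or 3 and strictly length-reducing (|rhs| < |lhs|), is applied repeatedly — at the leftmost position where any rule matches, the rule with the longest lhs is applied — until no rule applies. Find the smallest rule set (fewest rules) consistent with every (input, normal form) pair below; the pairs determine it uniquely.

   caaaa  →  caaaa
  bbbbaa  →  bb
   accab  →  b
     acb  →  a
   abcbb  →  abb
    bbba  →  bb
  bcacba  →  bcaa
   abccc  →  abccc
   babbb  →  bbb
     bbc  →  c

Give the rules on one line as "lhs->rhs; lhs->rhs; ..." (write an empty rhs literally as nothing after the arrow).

acc->b; ba->; bbc->c; cb->

  | caaaa
  | bbbbaa => bbba => bb
  | accab => bab => b
  | acb => a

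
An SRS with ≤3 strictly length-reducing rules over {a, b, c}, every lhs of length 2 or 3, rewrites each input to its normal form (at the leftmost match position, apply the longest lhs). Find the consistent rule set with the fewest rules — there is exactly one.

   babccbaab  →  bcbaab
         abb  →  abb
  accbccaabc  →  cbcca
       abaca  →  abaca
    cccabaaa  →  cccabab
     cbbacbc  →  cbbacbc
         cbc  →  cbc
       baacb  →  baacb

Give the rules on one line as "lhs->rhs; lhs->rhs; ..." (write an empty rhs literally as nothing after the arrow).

  | babccbaab => bcbaab
  | abb
  | accbccaabc => cbccaabc => cbcca
  | abaca

aaa->ab; abc->; acc->c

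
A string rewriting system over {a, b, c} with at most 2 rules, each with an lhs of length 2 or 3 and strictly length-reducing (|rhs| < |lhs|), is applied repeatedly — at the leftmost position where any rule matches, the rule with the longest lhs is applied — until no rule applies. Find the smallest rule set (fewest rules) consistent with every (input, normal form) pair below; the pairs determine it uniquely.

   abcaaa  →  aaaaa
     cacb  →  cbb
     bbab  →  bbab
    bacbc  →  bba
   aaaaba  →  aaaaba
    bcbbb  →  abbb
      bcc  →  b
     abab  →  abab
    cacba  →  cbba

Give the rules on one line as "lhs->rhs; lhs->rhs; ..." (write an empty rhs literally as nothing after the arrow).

  | abcaaa => aaaaa
  | cacb => cbb
  | bbab
  | bacbc => bbbc => bba

ac->b; bc->a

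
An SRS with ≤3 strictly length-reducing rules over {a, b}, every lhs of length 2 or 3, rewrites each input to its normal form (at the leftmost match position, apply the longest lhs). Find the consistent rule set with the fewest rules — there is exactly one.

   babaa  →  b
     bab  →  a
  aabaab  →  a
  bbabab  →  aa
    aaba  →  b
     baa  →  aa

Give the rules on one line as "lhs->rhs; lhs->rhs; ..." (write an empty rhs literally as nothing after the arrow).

  | babaa => abaa => aaa => b
  | bab => ab => a
  | aabaab => aaaab => bab => ab => a
  | bbabab => babab => abab => aab => aa

aaa->b; ab->a; ba->a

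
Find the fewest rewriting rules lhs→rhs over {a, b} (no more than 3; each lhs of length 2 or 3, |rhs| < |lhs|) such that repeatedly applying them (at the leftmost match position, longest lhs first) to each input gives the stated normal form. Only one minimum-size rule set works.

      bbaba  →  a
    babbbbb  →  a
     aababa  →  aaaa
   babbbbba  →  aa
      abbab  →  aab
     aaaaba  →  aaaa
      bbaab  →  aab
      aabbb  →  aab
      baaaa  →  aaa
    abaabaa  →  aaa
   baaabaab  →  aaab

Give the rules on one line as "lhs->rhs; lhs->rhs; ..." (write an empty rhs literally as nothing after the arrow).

ba->; bab->a; bb->

  | bbaba => aba => a
  | babbbbb => abbbb => abb => a
  | aababa => aaaa
  | babbbbba => abbbba => abba => aa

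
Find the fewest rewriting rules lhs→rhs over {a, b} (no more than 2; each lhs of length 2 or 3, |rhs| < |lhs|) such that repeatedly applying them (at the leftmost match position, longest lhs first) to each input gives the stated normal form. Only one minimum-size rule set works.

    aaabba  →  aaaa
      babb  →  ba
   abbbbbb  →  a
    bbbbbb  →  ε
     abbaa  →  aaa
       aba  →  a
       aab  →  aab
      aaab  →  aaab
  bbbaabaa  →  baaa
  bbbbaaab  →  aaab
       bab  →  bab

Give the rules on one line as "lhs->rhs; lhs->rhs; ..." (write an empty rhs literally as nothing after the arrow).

aba->a; bb->

  | aaabba => aaaa
  | babb => ba
  | abbbbbb => abbbb => abb => a
  | bbbbbb => bbbb => bb => ε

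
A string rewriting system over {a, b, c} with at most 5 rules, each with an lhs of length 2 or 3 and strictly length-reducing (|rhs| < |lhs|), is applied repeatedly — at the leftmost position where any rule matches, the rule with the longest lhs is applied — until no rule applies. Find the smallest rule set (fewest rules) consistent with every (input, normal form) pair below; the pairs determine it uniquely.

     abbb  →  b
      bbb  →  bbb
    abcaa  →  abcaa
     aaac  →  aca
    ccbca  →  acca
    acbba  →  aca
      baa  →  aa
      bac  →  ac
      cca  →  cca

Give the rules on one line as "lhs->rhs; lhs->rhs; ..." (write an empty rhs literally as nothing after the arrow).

  | abbb => b
  | bbb
  | abcaa
  | aaac => aca

aac->ca; abb->; ba->a; ccb->ac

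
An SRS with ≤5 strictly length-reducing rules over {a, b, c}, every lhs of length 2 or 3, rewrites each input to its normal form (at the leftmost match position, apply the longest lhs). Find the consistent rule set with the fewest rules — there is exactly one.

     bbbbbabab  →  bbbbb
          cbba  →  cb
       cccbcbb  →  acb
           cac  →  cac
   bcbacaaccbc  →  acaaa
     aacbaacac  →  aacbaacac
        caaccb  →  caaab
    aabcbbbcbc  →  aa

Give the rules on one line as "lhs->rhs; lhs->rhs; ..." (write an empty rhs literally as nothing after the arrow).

  | bbbbbabab => bbbbbab => bbbbb
  | cbba => cb
  | cccbcbb => acbcbb => acb
  | cac

bba->b; bc->; bcb->; cc->a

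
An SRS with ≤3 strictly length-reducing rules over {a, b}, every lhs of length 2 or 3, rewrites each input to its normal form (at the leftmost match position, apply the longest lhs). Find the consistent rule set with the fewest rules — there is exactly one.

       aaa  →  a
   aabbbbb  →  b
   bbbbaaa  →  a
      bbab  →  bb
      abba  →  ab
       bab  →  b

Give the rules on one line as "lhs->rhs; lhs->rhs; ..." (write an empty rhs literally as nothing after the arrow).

aa->; ba->; bbb->b

  | aaa => a
  | aabbbbb => bbbbb => bbb => b
  | bbbbaaa => bbaaa => baa => a
  | bbab => bb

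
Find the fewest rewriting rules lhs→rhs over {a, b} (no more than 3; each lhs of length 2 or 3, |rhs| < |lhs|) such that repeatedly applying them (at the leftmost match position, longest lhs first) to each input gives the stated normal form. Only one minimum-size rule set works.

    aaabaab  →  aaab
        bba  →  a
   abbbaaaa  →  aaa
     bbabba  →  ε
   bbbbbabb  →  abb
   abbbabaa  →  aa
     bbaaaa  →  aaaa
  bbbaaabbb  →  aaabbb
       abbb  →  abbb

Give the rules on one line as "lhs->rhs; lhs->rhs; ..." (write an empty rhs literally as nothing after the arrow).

aba->; ba->a

  | aaabaab => aaab
  | bba => ba => a
  | abbbaaaa => abbaaaa => abaaaa => aaa
  | bbabba => babba => abba => aba => ε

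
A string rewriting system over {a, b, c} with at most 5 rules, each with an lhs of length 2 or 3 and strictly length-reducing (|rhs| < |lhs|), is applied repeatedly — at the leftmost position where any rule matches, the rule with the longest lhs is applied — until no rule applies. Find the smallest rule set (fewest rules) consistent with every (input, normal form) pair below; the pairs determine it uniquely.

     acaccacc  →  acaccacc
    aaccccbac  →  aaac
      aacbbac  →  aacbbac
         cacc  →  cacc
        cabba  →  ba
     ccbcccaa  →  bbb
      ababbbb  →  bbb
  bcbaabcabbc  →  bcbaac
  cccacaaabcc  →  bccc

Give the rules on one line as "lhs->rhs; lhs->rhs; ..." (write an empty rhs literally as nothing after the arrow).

aab->aa; ab->c; caa->bb; ccb->b

  | acaccacc
  | aaccccbac => aaccbac => aabac => aaac
  | aacbbac
  | cacc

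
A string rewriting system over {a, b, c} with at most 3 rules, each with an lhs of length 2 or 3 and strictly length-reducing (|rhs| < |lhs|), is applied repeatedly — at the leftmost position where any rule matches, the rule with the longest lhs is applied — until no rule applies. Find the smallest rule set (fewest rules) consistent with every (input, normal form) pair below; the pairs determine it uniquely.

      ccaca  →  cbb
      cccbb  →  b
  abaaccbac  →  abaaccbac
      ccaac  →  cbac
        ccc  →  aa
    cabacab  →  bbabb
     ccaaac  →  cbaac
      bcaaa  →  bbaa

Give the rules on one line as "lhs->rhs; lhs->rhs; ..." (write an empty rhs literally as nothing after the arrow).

aab->; ca->b; ccc->aa

  | ccaca => cbca => cbb
  | cccbb => aabb => b
  | abaaccbac
  | ccaac => cbac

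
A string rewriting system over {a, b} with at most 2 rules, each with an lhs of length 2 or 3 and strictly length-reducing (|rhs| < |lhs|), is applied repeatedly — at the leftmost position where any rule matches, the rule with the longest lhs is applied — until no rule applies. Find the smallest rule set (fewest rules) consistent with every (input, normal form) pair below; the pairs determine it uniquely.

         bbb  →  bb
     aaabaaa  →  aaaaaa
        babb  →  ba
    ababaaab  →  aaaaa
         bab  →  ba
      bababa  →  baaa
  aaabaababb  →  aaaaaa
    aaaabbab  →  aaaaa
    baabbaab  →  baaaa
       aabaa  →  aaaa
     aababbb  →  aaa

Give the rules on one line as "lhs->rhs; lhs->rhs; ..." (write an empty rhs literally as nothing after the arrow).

ab->a; bbb->bb

  | bbb => bb
  | aaabaaa => aaaaaa
  | babb => bab => ba
  | ababaaab => aabaaab => aaaaab => aaaaa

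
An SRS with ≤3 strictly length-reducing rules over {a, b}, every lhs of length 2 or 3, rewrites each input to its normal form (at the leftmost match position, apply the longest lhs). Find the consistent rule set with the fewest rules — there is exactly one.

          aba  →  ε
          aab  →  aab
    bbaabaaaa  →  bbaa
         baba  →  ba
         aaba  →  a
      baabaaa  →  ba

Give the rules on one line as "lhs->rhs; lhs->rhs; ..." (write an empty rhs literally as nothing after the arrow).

  | aba => ε
  | aab
  | bbaabaaaa => bbaaaa => bbaa
  | baba => ba

aaa->a; aba->; bab->b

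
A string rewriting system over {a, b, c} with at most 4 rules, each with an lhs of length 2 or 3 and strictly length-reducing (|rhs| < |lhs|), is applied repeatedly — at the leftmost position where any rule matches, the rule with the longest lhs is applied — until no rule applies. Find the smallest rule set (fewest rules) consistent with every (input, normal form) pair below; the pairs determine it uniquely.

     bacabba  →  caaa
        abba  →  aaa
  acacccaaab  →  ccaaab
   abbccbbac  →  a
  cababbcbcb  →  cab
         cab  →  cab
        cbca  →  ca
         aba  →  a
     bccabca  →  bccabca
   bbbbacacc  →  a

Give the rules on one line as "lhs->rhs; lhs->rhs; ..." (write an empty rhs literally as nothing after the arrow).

ac->; ba->; bb->a; cb->

  | bacabba => cabba => caaa
  | abba => aaa
  | acacccaaab => acccaaab => ccaaab
  | abbccbbac => aaccbbac => acbbac => bbac => aac => a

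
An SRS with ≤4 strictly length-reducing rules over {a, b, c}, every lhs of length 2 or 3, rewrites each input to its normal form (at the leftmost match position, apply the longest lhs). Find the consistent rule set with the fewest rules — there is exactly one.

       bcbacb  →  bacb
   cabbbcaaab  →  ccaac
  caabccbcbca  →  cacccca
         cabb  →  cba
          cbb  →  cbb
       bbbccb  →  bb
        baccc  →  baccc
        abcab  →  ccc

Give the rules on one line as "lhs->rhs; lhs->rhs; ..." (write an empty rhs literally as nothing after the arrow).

ab->c; abb->ba; bc->; bca->ca

  | bcbacb => bacb
  | cabbbcaaab => cbabcaaab => cbccaaab => ccaaab => ccaac
  | caabccbcbca => cacccbcbca => cacccbca => cacccca
  | cabb => cba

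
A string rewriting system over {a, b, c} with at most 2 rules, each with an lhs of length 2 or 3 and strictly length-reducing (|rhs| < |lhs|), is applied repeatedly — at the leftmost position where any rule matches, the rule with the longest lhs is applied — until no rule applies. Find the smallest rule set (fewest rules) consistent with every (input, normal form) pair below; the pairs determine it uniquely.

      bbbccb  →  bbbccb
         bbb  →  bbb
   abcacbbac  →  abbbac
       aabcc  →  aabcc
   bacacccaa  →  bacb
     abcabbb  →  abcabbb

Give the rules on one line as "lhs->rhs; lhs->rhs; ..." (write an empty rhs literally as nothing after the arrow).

caa->b; cac->

  | bbbccb
  | bbb
  | abcacbbac => abbbac
  | aabcc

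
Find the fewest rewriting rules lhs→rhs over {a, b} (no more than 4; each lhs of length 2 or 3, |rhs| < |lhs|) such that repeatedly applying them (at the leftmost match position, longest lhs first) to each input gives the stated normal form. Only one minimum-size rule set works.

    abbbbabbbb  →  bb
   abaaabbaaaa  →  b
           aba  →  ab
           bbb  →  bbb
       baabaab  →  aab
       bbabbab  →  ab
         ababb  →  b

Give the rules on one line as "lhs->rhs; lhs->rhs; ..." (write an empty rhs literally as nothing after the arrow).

abb->; ba->b; bba->a

  | abbbbabbbb => bbabbbb => abbbb => bb
  | abaaabbaaaa => abaabbaaaa => ababbaaaa => abbbaaaa => baaaa => baaa => baa => ba => b
  | aba => ab
  | bbb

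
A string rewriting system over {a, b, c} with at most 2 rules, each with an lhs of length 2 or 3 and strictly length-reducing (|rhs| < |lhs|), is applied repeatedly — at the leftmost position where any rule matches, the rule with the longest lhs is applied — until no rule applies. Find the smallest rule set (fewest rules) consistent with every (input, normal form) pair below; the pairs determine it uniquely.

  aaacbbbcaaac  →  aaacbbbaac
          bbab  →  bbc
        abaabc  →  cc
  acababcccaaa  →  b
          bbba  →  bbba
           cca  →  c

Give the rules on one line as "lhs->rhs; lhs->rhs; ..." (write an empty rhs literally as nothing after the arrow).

ab->c; ca->

  | aaacbbbcaaac => aaacbbbaac
  | bbab => bbc
  | abaabc => caabc => abc => cc
  | acababcccaaa => ababcccaaa => cabcccaaa => bcccaaa => bccaa => bca => b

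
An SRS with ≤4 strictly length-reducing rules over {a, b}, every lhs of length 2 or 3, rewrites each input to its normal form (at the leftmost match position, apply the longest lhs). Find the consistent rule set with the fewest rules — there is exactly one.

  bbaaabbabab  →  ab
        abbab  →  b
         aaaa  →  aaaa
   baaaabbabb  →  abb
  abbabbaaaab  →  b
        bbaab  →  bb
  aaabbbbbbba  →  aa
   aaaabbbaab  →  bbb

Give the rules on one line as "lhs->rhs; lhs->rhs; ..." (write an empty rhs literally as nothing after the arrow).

aab->b; ba->a; baa->

  | bbaaabbabab => babbabab => abbabab => ababab => aabab => bab => ab
  | abbab => abab => aab => b
  | aaaa
  | baaaabbabb => aabbabb => bbabb => babb => abb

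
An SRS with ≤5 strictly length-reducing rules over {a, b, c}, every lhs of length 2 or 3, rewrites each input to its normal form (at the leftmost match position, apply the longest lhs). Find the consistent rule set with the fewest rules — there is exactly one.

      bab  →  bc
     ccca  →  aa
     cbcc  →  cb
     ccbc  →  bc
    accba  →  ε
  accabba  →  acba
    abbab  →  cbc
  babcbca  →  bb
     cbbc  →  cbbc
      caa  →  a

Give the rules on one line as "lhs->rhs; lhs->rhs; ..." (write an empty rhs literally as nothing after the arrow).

ab->c; ca->; cc->; ccc->a

  | bab => bc
  | ccca => aa
  | cbcc => cb
  | ccbc => bc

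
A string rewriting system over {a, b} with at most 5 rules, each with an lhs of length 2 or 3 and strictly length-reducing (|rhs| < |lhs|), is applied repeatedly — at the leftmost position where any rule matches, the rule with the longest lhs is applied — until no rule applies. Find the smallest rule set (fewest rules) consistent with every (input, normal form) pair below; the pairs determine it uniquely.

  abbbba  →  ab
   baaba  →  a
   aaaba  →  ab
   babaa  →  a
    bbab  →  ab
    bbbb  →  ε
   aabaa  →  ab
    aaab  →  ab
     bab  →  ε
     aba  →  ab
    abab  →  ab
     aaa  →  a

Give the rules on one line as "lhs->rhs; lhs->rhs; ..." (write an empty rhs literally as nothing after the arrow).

  | abbbba => abbba => abba => aba => ab
  | baaba => baba => bba => a
  | aaaba => aaba => aba => ab
  | babaa => bbaa => aa => a

aa->a; abb->ab; ba->b; bb->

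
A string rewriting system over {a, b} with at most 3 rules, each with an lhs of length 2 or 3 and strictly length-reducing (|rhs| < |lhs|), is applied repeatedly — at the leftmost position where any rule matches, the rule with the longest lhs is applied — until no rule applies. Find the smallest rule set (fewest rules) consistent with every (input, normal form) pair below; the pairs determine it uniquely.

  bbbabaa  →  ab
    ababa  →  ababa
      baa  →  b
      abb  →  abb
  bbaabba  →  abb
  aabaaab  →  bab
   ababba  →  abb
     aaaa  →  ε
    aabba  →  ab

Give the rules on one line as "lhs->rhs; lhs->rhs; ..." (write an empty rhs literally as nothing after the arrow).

aa->; bba->ab

  | bbbabaa => babbaa => baaba => bba => ab
  | ababa
  | baa => b
  | abb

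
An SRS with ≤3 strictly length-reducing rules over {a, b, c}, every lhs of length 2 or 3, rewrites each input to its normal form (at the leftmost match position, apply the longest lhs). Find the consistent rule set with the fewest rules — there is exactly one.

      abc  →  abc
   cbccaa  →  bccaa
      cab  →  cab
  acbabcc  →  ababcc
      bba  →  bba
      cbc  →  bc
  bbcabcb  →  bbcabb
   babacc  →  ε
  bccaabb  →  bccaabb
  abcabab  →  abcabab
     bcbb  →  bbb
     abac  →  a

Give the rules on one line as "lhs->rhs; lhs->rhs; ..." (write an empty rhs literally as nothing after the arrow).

  | abc
  | cbccaa => bccaa
  | cab
  | acbabcc => ababcc

bac->; cb->b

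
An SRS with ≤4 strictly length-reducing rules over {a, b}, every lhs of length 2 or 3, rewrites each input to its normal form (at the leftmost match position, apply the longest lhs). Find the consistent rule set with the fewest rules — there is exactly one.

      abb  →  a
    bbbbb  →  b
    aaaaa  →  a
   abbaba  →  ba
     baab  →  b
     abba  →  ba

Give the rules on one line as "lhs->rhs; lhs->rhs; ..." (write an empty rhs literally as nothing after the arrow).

aa->; ab->a; aba->ba; bb->b

  | abb => ab => a
  | bbbbb => bbbb => bbb => bb => b
  | aaaaa => aaa => a
  | abbaba => ababa => baba => bba => ba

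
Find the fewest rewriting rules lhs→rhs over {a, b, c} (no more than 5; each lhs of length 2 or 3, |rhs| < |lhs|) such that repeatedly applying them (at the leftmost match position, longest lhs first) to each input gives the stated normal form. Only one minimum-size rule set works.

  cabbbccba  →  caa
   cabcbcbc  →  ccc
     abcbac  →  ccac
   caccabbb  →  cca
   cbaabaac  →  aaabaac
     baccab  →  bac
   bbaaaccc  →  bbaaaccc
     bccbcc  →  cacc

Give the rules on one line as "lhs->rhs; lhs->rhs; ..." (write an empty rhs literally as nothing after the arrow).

  | cabbbccba => bbccba => bccba => ccba => caa
  | cabcbcbc => cbcbc => acbc => ccc
  | abcbac => acbac => ccac
  | caccabbb => cacbb => cccb => cca

acb->cc; bc->c; cab->; cb->a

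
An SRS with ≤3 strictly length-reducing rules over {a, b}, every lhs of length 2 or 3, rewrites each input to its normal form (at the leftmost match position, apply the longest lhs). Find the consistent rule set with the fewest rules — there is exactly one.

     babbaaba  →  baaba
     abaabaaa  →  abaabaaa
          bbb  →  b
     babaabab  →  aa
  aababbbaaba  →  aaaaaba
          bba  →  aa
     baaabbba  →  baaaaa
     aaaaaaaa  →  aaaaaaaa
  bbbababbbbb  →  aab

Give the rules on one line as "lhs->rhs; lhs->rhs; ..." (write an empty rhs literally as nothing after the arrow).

  | babbaaba => baaba
  | abaabaaa
  | bbb => bb => b
  | babaabab => aabab => aa

bab->; bb->b; bba->aa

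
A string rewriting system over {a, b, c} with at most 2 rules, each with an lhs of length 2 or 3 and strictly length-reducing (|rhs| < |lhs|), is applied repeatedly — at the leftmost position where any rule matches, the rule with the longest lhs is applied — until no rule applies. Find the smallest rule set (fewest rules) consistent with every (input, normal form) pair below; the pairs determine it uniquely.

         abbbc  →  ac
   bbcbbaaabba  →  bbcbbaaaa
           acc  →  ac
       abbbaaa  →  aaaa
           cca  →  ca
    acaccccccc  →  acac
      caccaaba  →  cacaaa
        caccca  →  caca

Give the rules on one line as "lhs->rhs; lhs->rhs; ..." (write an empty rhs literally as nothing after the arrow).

  | abbbc => abbc => abc => ac
  | bbcbbaaabba => bbcbbaaaba => bbcbbaaaa
  | acc => ac
  | abbbaaa => abbaaa => abaaa => aaaa

ab->a; cc->c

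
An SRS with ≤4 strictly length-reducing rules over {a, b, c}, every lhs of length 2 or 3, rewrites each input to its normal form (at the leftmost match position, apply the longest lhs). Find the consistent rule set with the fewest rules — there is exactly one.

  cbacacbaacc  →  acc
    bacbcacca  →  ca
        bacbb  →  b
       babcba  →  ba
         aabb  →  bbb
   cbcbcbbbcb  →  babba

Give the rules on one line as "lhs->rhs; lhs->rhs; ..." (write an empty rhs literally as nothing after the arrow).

aa->b; baa->; cb->a; cca->

  | cbacacbaacc => aacacbaacc => bcacbaacc => bcaaaacc => bcbaacc => baaacc => acc
  | bacbcacca => baacacca => cacca => ca
  | bacbb => baab => b
  | babcba => babaa => ba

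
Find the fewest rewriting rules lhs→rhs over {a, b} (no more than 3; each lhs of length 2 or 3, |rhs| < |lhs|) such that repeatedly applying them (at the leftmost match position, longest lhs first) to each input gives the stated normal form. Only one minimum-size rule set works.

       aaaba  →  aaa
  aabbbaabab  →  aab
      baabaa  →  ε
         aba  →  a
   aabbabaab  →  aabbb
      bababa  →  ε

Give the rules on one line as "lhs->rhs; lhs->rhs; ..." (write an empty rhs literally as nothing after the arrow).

ba->; baa->bb; bba->

  | aaaba => aaa
  | aabbbaabab => aababab => aabab => aab
  | baabaa => bbbaa => ba => ε
  | aba => a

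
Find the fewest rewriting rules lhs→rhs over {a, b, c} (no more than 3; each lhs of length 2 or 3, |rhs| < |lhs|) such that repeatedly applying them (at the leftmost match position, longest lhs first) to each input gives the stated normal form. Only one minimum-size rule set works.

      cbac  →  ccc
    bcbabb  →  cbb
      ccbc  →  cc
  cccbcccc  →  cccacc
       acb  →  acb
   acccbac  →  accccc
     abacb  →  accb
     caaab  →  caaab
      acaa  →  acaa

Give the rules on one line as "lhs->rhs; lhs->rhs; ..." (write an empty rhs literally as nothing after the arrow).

ba->c; bc->; bcc->a

  | cbac => ccc
  | bcbabb => babb => cbb
  | ccbc => cc
  | cccbcccc => cccacc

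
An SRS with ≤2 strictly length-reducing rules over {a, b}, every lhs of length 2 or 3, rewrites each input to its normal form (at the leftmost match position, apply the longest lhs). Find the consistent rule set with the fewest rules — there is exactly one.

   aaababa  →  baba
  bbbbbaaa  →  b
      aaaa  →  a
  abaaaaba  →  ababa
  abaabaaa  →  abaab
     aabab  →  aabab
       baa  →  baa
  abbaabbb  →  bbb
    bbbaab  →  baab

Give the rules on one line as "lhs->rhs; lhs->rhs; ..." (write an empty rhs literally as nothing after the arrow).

aaa->; bba->a

  | aaababa => baba
  | bbbbbaaa => bbbaaa => baaa => b
  | aaaa => a
  | abaaaaba => ababa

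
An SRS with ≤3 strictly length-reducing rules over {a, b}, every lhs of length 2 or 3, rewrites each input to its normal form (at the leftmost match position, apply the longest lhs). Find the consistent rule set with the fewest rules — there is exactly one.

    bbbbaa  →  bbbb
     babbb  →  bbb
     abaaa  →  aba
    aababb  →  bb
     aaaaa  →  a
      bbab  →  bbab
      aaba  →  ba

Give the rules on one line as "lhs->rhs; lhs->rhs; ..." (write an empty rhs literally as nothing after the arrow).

aa->; abb->b

  | bbbbaa => bbbb
  | babbb => bbb
  | abaaa => aba
  | aababb => babb => bb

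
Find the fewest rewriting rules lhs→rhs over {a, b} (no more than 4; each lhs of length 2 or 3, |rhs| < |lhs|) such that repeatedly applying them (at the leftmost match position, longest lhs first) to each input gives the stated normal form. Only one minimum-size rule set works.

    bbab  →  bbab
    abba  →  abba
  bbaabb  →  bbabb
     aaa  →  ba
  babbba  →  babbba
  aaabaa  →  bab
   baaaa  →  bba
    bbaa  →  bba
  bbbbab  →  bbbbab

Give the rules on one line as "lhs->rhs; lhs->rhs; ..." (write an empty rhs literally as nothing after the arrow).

aa->a; aaa->ba; aba->ab

  | bbab
  | abba
  | bbaabb => bbabb
  | aaa => ba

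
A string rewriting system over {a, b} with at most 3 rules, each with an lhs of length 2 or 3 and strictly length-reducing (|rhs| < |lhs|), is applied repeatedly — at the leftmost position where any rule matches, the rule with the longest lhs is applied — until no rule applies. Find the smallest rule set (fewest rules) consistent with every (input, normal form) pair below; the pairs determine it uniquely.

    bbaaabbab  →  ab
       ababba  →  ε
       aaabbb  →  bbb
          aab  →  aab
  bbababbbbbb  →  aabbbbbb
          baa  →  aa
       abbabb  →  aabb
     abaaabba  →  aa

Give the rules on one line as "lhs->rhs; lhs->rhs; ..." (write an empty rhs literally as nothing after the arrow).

aaa->; ba->a

  | bbaaabbab => baaabbab => aaabbab => bbab => bab => ab
  | ababba => aabba => aaba => aaa => ε
  | aaabbb => bbb
  | aab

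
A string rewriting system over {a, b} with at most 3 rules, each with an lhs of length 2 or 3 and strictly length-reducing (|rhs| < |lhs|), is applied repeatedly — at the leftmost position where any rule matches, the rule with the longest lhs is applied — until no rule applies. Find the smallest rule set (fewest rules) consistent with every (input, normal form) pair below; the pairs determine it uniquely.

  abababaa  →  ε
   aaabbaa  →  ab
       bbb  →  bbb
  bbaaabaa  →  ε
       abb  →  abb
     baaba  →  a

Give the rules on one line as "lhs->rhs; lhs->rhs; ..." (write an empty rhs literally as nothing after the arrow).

aa->; aaa->ab; ba->

  | abababaa => ababaa => abaa => aa => ε
  | aaabbaa => abbbaa => abba => ab
  | bbb
  | bbaaabaa => baabaa => abaa => aa => ε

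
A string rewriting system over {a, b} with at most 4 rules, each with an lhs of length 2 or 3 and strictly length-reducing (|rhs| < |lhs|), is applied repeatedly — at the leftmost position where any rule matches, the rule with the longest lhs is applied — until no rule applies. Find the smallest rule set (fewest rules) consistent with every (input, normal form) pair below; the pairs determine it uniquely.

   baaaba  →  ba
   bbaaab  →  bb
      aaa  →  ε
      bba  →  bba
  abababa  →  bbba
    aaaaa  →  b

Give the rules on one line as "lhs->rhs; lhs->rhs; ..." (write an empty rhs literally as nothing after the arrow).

  | baaaba => aba => ba
  | bbaaab => bab => bb
  | aaa => ε
  | bba

aa->b; aaa->; ab->b; baa->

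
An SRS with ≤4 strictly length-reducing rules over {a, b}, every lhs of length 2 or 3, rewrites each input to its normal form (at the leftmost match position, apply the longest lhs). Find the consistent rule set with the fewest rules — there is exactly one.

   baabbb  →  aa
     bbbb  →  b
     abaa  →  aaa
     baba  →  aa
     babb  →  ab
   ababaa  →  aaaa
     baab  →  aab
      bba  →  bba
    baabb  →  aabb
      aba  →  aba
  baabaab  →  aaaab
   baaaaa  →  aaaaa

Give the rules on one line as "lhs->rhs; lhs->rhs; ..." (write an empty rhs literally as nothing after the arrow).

baa->aa; bab->a; bbb->

  | baabbb => aabbb => aa
  | bbbb => b
  | abaa => aaa
  | baba => aa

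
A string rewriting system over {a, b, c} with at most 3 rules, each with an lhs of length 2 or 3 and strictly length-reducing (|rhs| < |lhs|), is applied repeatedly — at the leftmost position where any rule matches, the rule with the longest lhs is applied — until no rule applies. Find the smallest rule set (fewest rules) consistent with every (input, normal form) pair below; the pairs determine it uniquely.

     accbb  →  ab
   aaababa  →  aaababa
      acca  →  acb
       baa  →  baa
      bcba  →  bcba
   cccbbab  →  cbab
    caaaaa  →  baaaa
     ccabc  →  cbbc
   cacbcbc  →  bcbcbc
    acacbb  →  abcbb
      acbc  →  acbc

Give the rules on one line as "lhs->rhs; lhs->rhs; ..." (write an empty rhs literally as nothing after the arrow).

ca->b; ccb->

  | accbb => ab
  | aaababa
  | acca => acb
  | baa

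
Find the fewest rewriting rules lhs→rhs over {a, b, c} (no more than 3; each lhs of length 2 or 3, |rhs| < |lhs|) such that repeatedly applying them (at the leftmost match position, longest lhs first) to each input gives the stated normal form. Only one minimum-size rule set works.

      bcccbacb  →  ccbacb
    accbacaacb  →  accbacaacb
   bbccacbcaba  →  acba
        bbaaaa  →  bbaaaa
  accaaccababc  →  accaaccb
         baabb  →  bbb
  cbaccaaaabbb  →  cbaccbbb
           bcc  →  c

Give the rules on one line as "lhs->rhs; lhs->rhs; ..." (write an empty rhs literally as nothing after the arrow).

  | bcccbacb => ccbacb
  | accbacaacb
  | bbccacbcaba => bcacbcaba => acbcaba => acaba => acba
  | bbaaaa

ab->b; bc->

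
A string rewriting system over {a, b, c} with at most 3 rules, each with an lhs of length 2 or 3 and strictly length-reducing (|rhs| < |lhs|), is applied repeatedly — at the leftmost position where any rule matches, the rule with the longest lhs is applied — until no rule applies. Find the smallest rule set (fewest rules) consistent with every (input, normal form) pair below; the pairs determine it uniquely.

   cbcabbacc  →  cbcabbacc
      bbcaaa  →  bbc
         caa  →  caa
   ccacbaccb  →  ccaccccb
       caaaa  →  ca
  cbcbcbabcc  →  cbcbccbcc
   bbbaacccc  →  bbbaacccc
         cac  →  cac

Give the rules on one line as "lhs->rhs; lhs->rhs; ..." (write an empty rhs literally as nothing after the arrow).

aaa->; cba->cc

  | cbcabbacc
  | bbcaaa => bbc
  | caa
  | ccacbaccb => ccaccccb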